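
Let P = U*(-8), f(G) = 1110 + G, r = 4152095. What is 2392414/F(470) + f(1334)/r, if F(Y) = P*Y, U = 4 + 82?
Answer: -993273991549/134262143920 ≈ -7.3980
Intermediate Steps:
U = 86
P = -688 (P = 86*(-8) = -688)
F(Y) = -688*Y
2392414/F(470) + f(1334)/r = 2392414/((-688*470)) + (1110 + 1334)/4152095 = 2392414/(-323360) + 2444*(1/4152095) = 2392414*(-1/323360) + 2444/4152095 = -1196207/161680 + 2444/4152095 = -993273991549/134262143920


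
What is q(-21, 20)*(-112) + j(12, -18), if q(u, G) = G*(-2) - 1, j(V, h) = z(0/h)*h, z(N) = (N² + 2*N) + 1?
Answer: 4574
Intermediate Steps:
z(N) = 1 + N² + 2*N
j(V, h) = h (j(V, h) = (1 + (0/h)² + 2*(0/h))*h = (1 + 0² + 2*0)*h = (1 + 0 + 0)*h = 1*h = h)
q(u, G) = -1 - 2*G (q(u, G) = -2*G - 1 = -1 - 2*G)
q(-21, 20)*(-112) + j(12, -18) = (-1 - 2*20)*(-112) - 18 = (-1 - 40)*(-112) - 18 = -41*(-112) - 18 = 4592 - 18 = 4574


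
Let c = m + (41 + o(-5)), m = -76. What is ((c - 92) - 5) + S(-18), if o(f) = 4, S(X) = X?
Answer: -146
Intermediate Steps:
c = -31 (c = -76 + (41 + 4) = -76 + 45 = -31)
((c - 92) - 5) + S(-18) = ((-31 - 92) - 5) - 18 = (-123 - 5) - 18 = -128 - 18 = -146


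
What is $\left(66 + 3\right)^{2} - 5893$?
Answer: $-1132$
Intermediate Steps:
$\left(66 + 3\right)^{2} - 5893 = 69^{2} - 5893 = 4761 - 5893 = -1132$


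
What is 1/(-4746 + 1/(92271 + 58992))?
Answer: -151263/717894197 ≈ -0.00021070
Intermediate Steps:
1/(-4746 + 1/(92271 + 58992)) = 1/(-4746 + 1/151263) = 1/(-717894197/151263) = -151263/717894197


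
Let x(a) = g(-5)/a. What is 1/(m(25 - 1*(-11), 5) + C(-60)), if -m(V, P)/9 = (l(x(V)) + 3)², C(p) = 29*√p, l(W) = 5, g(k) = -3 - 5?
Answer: -48/31853 - 29*I*√15/191118 ≈ -0.0015069 - 0.00058768*I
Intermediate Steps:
g(k) = -8
x(a) = -8/a
m(V, P) = -576 (m(V, P) = -9*(5 + 3)² = -9*8² = -9*64 = -576)
1/(m(25 - 1*(-11), 5) + C(-60)) = 1/(-576 + 29*√(-60)) = 1/(-576 + 29*(2*I*√15)) = 1/(-576 + 58*I*√15)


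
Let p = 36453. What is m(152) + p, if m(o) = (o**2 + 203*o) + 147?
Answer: 90560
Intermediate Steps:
m(o) = 147 + o**2 + 203*o
m(152) + p = (147 + 152**2 + 203*152) + 36453 = (147 + 23104 + 30856) + 36453 = 54107 + 36453 = 90560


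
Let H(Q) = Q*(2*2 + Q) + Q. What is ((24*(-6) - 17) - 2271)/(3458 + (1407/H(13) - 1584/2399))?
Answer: -455080704/648069455 ≈ -0.70221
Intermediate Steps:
H(Q) = Q + Q*(4 + Q) (H(Q) = Q*(4 + Q) + Q = Q + Q*(4 + Q))
((24*(-6) - 17) - 2271)/(3458 + (1407/H(13) - 1584/2399)) = ((24*(-6) - 17) - 2271)/(3458 + (1407/((13*(5 + 13))) - 1584/2399)) = ((-144 - 17) - 2271)/(3458 + (1407/((13*18)) - 1584*1/2399)) = (-161 - 2271)/(3458 + (1407/234 - 1584/2399)) = -2432/(3458 + (1407*(1/234) - 1584/2399)) = -2432/(3458 + (469/78 - 1584/2399)) = -2432/(3458 + 1001579/187122) = -2432/648069455/187122 = -2432*187122/648069455 = -455080704/648069455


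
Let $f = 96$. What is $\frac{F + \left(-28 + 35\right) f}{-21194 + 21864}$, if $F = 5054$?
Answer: $\frac{2863}{335} \approx 8.5463$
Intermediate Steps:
$\frac{F + \left(-28 + 35\right) f}{-21194 + 21864} = \frac{5054 + \left(-28 + 35\right) 96}{-21194 + 21864} = \frac{5054 + 7 \cdot 96}{670} = \left(5054 + 672\right) \frac{1}{670} = 5726 \cdot \frac{1}{670} = \frac{2863}{335}$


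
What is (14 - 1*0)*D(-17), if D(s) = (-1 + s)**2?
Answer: 4536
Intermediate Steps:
(14 - 1*0)*D(-17) = (14 - 1*0)*(-1 - 17)**2 = (14 + 0)*(-18)**2 = 14*324 = 4536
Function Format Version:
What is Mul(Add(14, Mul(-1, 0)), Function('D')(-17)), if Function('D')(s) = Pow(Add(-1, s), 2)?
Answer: 4536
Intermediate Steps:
Mul(Add(14, Mul(-1, 0)), Function('D')(-17)) = Mul(Add(14, Mul(-1, 0)), Pow(Add(-1, -17), 2)) = Mul(Add(14, 0), Pow(-18, 2)) = Mul(14, 324) = 4536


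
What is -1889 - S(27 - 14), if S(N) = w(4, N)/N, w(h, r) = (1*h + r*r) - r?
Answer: -24717/13 ≈ -1901.3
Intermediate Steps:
w(h, r) = h + r² - r (w(h, r) = (h + r²) - r = h + r² - r)
S(N) = (4 + N² - N)/N
-1889 - S(27 - 14) = -1889 - (-1 + (27 - 14) + 4/(27 - 14)) = -1889 - (-1 + 13 + 4/13) = -1889 - 1*160/13 = -1889 - 160/13 = -24717/13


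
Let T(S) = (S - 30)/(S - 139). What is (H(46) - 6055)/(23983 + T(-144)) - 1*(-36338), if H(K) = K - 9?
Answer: 246637493600/6787363 ≈ 36338.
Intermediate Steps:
H(K) = -9 + K
T(S) = (-30 + S)/(-139 + S)
(H(46) - 6055)/(23983 + T(-144)) - 1*(-36338) = ((-9 + 46) - 6055)/(23983 + (-30 - 144)/(-139 - 144)) - 1*(-36338) = (37 - 6055)/(23983 - 174/(-283)) + 36338 = -6018/(23983 - 1/283*(-174)) + 36338 = -6018/(23983 + 174/283) + 36338 = -6018/6787363/283 + 36338 = -6018*283/6787363 + 36338 = -1703094/6787363 + 36338 = 246637493600/6787363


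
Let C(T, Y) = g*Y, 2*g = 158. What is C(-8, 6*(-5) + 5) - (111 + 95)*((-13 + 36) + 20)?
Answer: -10833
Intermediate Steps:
g = 79 (g = (½)*158 = 79)
C(T, Y) = 79*Y
C(-8, 6*(-5) + 5) - (111 + 95)*((-13 + 36) + 20) = 79*(6*(-5) + 5) - (111 + 95)*((-13 + 36) + 20) = 79*(-30 + 5) - 206*(23 + 20) = 79*(-25) - 206*43 = -1975 - 1*8858 = -1975 - 8858 = -10833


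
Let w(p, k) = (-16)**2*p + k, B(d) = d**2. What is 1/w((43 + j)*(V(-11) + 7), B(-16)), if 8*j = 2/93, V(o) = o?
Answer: -93/4071424 ≈ -2.2842e-5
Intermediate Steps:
j = 1/372 (j = (2/93)/8 = (2*(1/93))/8 = (1/8)*(2/93) = 1/372 ≈ 0.0026882)
w(p, k) = k + 256*p (w(p, k) = 256*p + k = k + 256*p)
1/w((43 + j)*(V(-11) + 7), B(-16)) = 1/((-16)**2 + 256*((43 + 1/372)*(-11 + 7))) = 1/(256 + 256*((15997/372)*(-4))) = 1/(256 + 256*(-15997/93)) = 1/(256 - 4095232/93) = 1/(-4071424/93) = -93/4071424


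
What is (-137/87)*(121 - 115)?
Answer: -274/29 ≈ -9.4483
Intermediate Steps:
(-137/87)*(121 - 115) = -137*1/87*6 = -137/87*6 = -274/29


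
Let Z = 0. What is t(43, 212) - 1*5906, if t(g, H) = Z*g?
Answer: -5906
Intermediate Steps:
t(g, H) = 0 (t(g, H) = 0*g = 0)
t(43, 212) - 1*5906 = 0 - 1*5906 = 0 - 5906 = -5906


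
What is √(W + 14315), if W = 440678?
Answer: √454993 ≈ 674.53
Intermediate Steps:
√(W + 14315) = √(440678 + 14315) = √454993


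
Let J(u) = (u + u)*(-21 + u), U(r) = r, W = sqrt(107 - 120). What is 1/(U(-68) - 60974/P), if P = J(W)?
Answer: -715/128978143 + 91461*I*sqrt(13)/128978143 ≈ -5.5436e-6 + 0.0025568*I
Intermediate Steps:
W = I*sqrt(13) (W = sqrt(-13) = I*sqrt(13) ≈ 3.6056*I)
J(u) = 2*u*(-21 + u) (J(u) = (2*u)*(-21 + u) = 2*u*(-21 + u))
P = 2*I*sqrt(13)*(-21 + I*sqrt(13)) (P = 2*(I*sqrt(13))*(-21 + I*sqrt(13)) = 2*I*sqrt(13)*(-21 + I*sqrt(13)) ≈ -26.0 - 151.43*I)
1/(U(-68) - 60974/P) = 1/(-68 - 60974/(-26 - 42*I*sqrt(13)))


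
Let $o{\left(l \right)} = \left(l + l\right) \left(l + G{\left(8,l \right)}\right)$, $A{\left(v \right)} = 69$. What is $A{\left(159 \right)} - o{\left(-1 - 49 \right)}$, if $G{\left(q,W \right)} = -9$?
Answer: $-5831$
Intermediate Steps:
$o{\left(l \right)} = 2 l \left(-9 + l\right)$ ($o{\left(l \right)} = \left(l + l\right) \left(l - 9\right) = 2 l \left(-9 + l\right)$)
$A{\left(159 \right)} - o{\left(-1 - 49 \right)} = 69 - 2 \left(-1 - 49\right) \left(-9 - 50\right) = 69 - 2 \left(-50\right) \left(-9 - 50\right) = 69 - 2 \left(-50\right) \left(-59\right) = 69 - 5900 = -5831$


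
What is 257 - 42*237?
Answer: -9697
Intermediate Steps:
257 - 42*237 = 257 - 9954 = -9697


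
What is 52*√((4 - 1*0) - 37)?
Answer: 52*I*√33 ≈ 298.72*I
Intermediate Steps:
52*√((4 - 1*0) - 37) = 52*√((4 + 0) - 37) = 52*√(4 - 37) = 52*√(-33) = 52*(I*√33) = 52*I*√33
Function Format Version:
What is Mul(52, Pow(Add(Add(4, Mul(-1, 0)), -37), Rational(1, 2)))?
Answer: Mul(52, I, Pow(33, Rational(1, 2))) ≈ Mul(298.72, I)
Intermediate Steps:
Mul(52, Pow(Add(Add(4, Mul(-1, 0)), -37), Rational(1, 2))) = Mul(52, Pow(Add(Add(4, 0), -37), Rational(1, 2))) = Mul(52, Pow(Add(4, -37), Rational(1, 2))) = Mul(52, Pow(-33, Rational(1, 2))) = Mul(52, Mul(I, Pow(33, Rational(1, 2)))) = Mul(52, I, Pow(33, Rational(1, 2)))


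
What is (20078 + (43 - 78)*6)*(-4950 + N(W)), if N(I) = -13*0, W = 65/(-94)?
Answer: -98346600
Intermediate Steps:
W = -65/94 (W = 65*(-1/94) = -65/94 ≈ -0.69149)
N(I) = 0
(20078 + (43 - 78)*6)*(-4950 + N(W)) = (20078 + (43 - 78)*6)*(-4950 + 0) = (20078 - 35*6)*(-4950) = (20078 - 210)*(-4950) = 19868*(-4950) = -98346600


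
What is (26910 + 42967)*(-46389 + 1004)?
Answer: -3171367645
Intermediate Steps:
(26910 + 42967)*(-46389 + 1004) = 69877*(-45385) = -3171367645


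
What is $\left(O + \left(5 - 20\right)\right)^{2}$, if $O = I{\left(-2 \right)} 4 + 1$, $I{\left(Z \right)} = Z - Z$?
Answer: $196$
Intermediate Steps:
$I{\left(Z \right)} = 0$
$O = 1$ ($O = 0 \cdot 4 + 1 = 0 + 1 = 1$)
$\left(O + \left(5 - 20\right)\right)^{2} = \left(1 + \left(5 - 20\right)\right)^{2} = \left(1 - 15\right)^{2} = \left(-14\right)^{2} = 196$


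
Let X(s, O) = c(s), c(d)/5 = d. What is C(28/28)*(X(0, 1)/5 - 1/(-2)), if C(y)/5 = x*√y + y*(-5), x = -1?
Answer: -15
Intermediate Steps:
c(d) = 5*d
X(s, O) = 5*s
C(y) = -25*y - 5*√y (C(y) = 5*(-√y + y*(-5)) = 5*(-√y - 5*y) = -25*y - 5*√y)
C(28/28)*(X(0, 1)/5 - 1/(-2)) = (-700/28 - 5*√(28/28))*((5*0)/5 - 1/(-2)) = (-700/28 - 5*√(28*(1/28)))*(0*(⅕) - 1*(-½)) = (-25*1 - 5*√1)*(0 + ½) = (-25 - 5*1)*(½) = (-25 - 5)*(½) = -30*½ = -15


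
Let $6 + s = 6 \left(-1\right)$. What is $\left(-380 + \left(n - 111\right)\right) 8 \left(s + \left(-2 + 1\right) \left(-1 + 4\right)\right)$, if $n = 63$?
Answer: $51360$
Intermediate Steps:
$s = -12$ ($s = -6 + 6 \left(-1\right) = -6 - 6 = -12$)
$\left(-380 + \left(n - 111\right)\right) 8 \left(s + \left(-2 + 1\right) \left(-1 + 4\right)\right) = \left(-380 + \left(63 - 111\right)\right) 8 \left(-12 + \left(-2 + 1\right) \left(-1 + 4\right)\right) = \left(-380 + \left(63 - 111\right)\right) 8 \left(-12 - 3\right) = \left(-380 - 48\right) 8 \left(-12 - 3\right) = - 428 \cdot 8 \left(-15\right) = \left(-428\right) \left(-120\right) = 51360$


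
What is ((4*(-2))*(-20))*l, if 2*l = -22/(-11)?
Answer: 160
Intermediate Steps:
l = 1 (l = (-22/(-11))/2 = (-22*(-1/11))/2 = (½)*2 = 1)
((4*(-2))*(-20))*l = ((4*(-2))*(-20))*1 = -8*(-20)*1 = 160*1 = 160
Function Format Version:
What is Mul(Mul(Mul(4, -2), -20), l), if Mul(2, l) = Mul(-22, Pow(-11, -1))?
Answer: 160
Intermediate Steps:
l = 1 (l = Mul(Rational(1, 2), Mul(-22, Pow(-11, -1))) = Mul(Rational(1, 2), Mul(-22, Rational(-1, 11))) = Mul(Rational(1, 2), 2) = 1)
Mul(Mul(Mul(4, -2), -20), l) = Mul(Mul(Mul(4, -2), -20), 1) = Mul(Mul(-8, -20), 1) = Mul(160, 1) = 160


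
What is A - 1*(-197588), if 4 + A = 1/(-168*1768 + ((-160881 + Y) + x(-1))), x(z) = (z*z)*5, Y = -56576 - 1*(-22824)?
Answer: 97142568767/491652 ≈ 1.9758e+5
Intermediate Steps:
Y = -33752 (Y = -56576 + 22824 = -33752)
x(z) = 5*z**2 (x(z) = z**2*5 = 5*z**2)
A = -1966609/491652 (A = -4 + 1/(-168*1768 + ((-160881 - 33752) + 5*(-1)**2)) = -4 + 1/(-297024 + (-194633 + 5*1)) = -4 + 1/(-297024 + (-194633 + 5)) = -4 + 1/(-297024 - 194628) = -4 + 1/(-491652) = -4 - 1/491652 = -1966609/491652 ≈ -4.0000)
A - 1*(-197588) = -1966609/491652 - 1*(-197588) = -1966609/491652 + 197588 = 97142568767/491652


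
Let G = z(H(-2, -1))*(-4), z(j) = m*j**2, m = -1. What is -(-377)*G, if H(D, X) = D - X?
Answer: 1508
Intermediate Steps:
z(j) = -j**2
G = 4 (G = -(-2 - 1*(-1))**2*(-4) = -(-2 + 1)**2*(-4) = -1*(-1)**2*(-4) = -1*1*(-4) = -1*(-4) = 4)
-(-377)*G = -(-377)*4 = -1*(-1508) = 1508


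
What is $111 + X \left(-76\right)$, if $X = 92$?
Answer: $-6881$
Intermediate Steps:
$111 + X \left(-76\right) = 111 + 92 \left(-76\right) = 111 - 6992 = -6881$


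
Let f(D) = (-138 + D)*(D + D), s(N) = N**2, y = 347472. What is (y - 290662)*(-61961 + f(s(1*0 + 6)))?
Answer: -3937217050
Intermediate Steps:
f(D) = 2*D*(-138 + D) (f(D) = (-138 + D)*(2*D) = 2*D*(-138 + D))
(y - 290662)*(-61961 + f(s(1*0 + 6))) = (347472 - 290662)*(-61961 + 2*(1*0 + 6)**2*(-138 + (1*0 + 6)**2)) = 56810*(-61961 + 2*(0 + 6)**2*(-138 + (0 + 6)**2)) = 56810*(-61961 + 2*6**2*(-138 + 6**2)) = 56810*(-61961 + 2*36*(-138 + 36)) = 56810*(-61961 + 2*36*(-102)) = 56810*(-61961 - 7344) = 56810*(-69305) = -3937217050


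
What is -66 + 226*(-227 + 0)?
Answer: -51368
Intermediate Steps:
-66 + 226*(-227 + 0) = -66 + 226*(-227) = -66 - 51302 = -51368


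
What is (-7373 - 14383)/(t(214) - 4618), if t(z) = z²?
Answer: -3626/6863 ≈ -0.52834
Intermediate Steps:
(-7373 - 14383)/(t(214) - 4618) = (-7373 - 14383)/(214² - 4618) = -21756/(45796 - 4618) = -21756/41178 = -21756*1/41178 = -3626/6863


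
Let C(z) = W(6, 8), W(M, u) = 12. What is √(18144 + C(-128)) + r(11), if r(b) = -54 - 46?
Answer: -100 + 2*√4539 ≈ 34.744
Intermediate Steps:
r(b) = -100
C(z) = 12
√(18144 + C(-128)) + r(11) = √(18144 + 12) - 100 = √18156 - 100 = 2*√4539 - 100 = -100 + 2*√4539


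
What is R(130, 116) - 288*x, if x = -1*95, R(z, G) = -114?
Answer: 27246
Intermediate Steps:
x = -95
R(130, 116) - 288*x = -114 - 288*(-95) = -114 + 27360 = 27246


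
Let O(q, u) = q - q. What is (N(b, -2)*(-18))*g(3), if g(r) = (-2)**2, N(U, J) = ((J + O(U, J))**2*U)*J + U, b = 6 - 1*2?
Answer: 2016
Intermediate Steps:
O(q, u) = 0
b = 4 (b = 6 - 2 = 4)
N(U, J) = U + U*J**3 (N(U, J) = ((J + 0)**2*U)*J + U = (J**2*U)*J + U = (U*J**2)*J + U = U*J**3 + U = U + U*J**3)
g(r) = 4
(N(b, -2)*(-18))*g(3) = ((4*(1 + (-2)**3))*(-18))*4 = ((4*(1 - 8))*(-18))*4 = ((4*(-7))*(-18))*4 = -28*(-18)*4 = 504*4 = 2016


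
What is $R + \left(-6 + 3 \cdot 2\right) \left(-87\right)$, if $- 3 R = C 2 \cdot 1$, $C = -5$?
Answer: $\frac{10}{3} \approx 3.3333$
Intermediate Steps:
$R = \frac{10}{3}$ ($R = - \frac{\left(-5\right) 2 \cdot 1}{3} = - \frac{\left(-10\right) 1}{3} = \left(- \frac{1}{3}\right) \left(-10\right) = \frac{10}{3} \approx 3.3333$)
$R + \left(-6 + 3 \cdot 2\right) \left(-87\right) = \frac{10}{3} + \left(-6 + 3 \cdot 2\right) \left(-87\right) = \frac{10}{3} + \left(-6 + 6\right) \left(-87\right) = \frac{10}{3} + 0 \left(-87\right) = \frac{10}{3} + 0 = \frac{10}{3}$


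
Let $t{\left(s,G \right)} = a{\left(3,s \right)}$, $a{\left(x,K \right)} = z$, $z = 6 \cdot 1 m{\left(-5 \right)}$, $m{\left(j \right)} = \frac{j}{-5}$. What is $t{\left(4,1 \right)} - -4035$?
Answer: $4041$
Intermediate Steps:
$m{\left(j \right)} = - \frac{j}{5}$ ($m{\left(j \right)} = j \left(- \frac{1}{5}\right) = - \frac{j}{5}$)
$z = 6$ ($z = 6 \cdot 1 \left(\left(- \frac{1}{5}\right) \left(-5\right)\right) = 6 \cdot 1 = 6$)
$a{\left(x,K \right)} = 6$
$t{\left(s,G \right)} = 6$
$t{\left(4,1 \right)} - -4035 = 6 - -4035 = 6 + 4035 = 4041$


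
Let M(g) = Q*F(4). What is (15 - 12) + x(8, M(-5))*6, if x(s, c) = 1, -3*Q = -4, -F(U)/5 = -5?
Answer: 9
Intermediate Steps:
F(U) = 25 (F(U) = -5*(-5) = 25)
Q = 4/3 (Q = -⅓*(-4) = 4/3 ≈ 1.3333)
M(g) = 100/3 (M(g) = (4/3)*25 = 100/3)
(15 - 12) + x(8, M(-5))*6 = (15 - 12) + 1*6 = 3 + 6 = 9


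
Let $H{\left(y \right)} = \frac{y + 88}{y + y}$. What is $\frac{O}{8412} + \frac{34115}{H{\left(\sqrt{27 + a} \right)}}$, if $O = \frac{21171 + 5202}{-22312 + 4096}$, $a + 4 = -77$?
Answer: $\frac{94095749121331}{199151811936} + \frac{9006360 i \sqrt{6}}{3899} \approx 472.48 + 5658.1 i$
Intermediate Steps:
$a = -81$ ($a = -4 - 77 = -81$)
$H{\left(y \right)} = \frac{88 + y}{2 y}$
$O = - \frac{8791}{6072}$ ($O = \frac{26373}{-18216} = 26373 \left(- \frac{1}{18216}\right) = - \frac{8791}{6072} \approx -1.4478$)
$\frac{O}{8412} + \frac{34115}{H{\left(\sqrt{27 + a} \right)}} = - \frac{8791}{6072 \cdot 8412} + \frac{34115}{\frac{1}{2} \frac{1}{\sqrt{27 - 81}} \left(88 + \sqrt{27 - 81}\right)} = \left(- \frac{8791}{6072}\right) \frac{1}{8412} + \frac{34115}{\frac{1}{2} \frac{1}{\sqrt{-54}} \left(88 + \sqrt{-54}\right)} = - \frac{8791}{51077664} + \frac{34115}{\frac{1}{2} \frac{1}{3 i \sqrt{6}} \left(88 + 3 i \sqrt{6}\right)} = - \frac{8791}{51077664} + \frac{34115}{\frac{1}{2} \left(- \frac{i \sqrt{6}}{18}\right) \left(88 + 3 i \sqrt{6}\right)} = - \frac{8791}{51077664} + \frac{34115}{\left(- \frac{1}{36}\right) i \sqrt{6} \left(88 + 3 i \sqrt{6}\right)} = - \frac{8791}{51077664} + 34115 \frac{6 i \sqrt{6}}{88 + 3 i \sqrt{6}} = - \frac{8791}{51077664} + \frac{204690 i \sqrt{6}}{88 + 3 i \sqrt{6}}$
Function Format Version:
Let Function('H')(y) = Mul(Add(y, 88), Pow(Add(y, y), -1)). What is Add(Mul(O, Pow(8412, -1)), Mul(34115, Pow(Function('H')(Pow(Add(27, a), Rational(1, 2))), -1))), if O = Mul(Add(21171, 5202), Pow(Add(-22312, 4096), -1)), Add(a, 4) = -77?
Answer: Add(Rational(94095749121331, 199151811936), Mul(Rational(9006360, 3899), I, Pow(6, Rational(1, 2)))) ≈ Add(472.48, Mul(5658.1, I))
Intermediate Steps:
a = -81 (a = Add(-4, -77) = -81)
Function('H')(y) = Mul(Rational(1, 2), Pow(y, -1), Add(88, y)) (Function('H')(y) = Mul(Add(88, y), Pow(Mul(2, y), -1)) = Mul(Add(88, y), Mul(Rational(1, 2), Pow(y, -1))) = Mul(Rational(1, 2), Pow(y, -1), Add(88, y)))
O = Rational(-8791, 6072) (O = Mul(26373, Pow(-18216, -1)) = Mul(26373, Rational(-1, 18216)) = Rational(-8791, 6072) ≈ -1.4478)
Add(Mul(O, Pow(8412, -1)), Mul(34115, Pow(Function('H')(Pow(Add(27, a), Rational(1, 2))), -1))) = Add(Mul(Rational(-8791, 6072), Pow(8412, -1)), Mul(34115, Pow(Mul(Rational(1, 2), Pow(Pow(Add(27, -81), Rational(1, 2)), -1), Add(88, Pow(Add(27, -81), Rational(1, 2)))), -1))) = Add(Mul(Rational(-8791, 6072), Rational(1, 8412)), Mul(34115, Pow(Mul(Rational(1, 2), Pow(Pow(-54, Rational(1, 2)), -1), Add(88, Pow(-54, Rational(1, 2)))), -1))) = Add(Rational(-8791, 51077664), Mul(34115, Pow(Mul(Rational(1, 2), Pow(Mul(3, I, Pow(6, Rational(1, 2))), -1), Add(88, Mul(3, I, Pow(6, Rational(1, 2))))), -1))) = Add(Rational(-8791, 51077664), Mul(34115, Pow(Mul(Rational(1, 2), Mul(Rational(-1, 18), I, Pow(6, Rational(1, 2))), Add(88, Mul(3, I, Pow(6, Rational(1, 2))))), -1))) = Add(Rational(-8791, 51077664), Mul(34115, Pow(Mul(Rational(-1, 36), I, Pow(6, Rational(1, 2)), Add(88, Mul(3, I, Pow(6, Rational(1, 2))))), -1))) = Add(Rational(-8791, 51077664), Mul(34115, Mul(6, I, Pow(6, Rational(1, 2)), Pow(Add(88, Mul(3, I, Pow(6, Rational(1, 2)))), -1)))) = Add(Rational(-8791, 51077664), Mul(204690, I, Pow(6, Rational(1, 2)), Pow(Add(88, Mul(3, I, Pow(6, Rational(1, 2)))), -1)))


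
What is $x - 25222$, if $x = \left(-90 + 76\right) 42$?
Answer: $-25810$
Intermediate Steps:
$x = -588$ ($x = \left(-14\right) 42 = -588$)
$x - 25222 = -588 - 25222 = -25810$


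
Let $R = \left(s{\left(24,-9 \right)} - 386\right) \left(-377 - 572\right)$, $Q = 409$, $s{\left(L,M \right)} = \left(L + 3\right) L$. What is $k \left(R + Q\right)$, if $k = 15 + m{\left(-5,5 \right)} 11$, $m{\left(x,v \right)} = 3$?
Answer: $-11914992$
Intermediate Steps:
$s{\left(L,M \right)} = L \left(3 + L\right)$ ($s{\left(L,M \right)} = \left(3 + L\right) L = L \left(3 + L\right)$)
$R = -248638$ ($R = \left(24 \left(3 + 24\right) - 386\right) \left(-377 - 572\right) = \left(24 \cdot 27 - 386\right) \left(-949\right) = \left(648 - 386\right) \left(-949\right) = 262 \left(-949\right) = -248638$)
$k = 48$ ($k = 15 + 3 \cdot 11 = 15 + 33 = 48$)
$k \left(R + Q\right) = 48 \left(-248638 + 409\right) = 48 \left(-248229\right) = -11914992$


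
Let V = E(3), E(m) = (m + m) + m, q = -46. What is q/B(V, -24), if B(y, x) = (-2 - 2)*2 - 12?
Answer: 23/10 ≈ 2.3000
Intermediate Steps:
E(m) = 3*m (E(m) = 2*m + m = 3*m)
V = 9 (V = 3*3 = 9)
B(y, x) = -20 (B(y, x) = -4*2 - 12 = -8 - 12 = -20)
q/B(V, -24) = -46/(-20) = -46*(-1/20) = 23/10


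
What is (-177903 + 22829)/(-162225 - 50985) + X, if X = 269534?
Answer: 28733749607/106605 ≈ 2.6953e+5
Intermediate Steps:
(-177903 + 22829)/(-162225 - 50985) + X = (-177903 + 22829)/(-162225 - 50985) + 269534 = -155074/(-213210) + 269534 = -155074*(-1/213210) + 269534 = 77537/106605 + 269534 = 28733749607/106605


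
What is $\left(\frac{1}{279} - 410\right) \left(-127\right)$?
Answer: $\frac{14527403}{279} \approx 52070.0$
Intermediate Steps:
$\left(\frac{1}{279} - 410\right) \left(-127\right) = \left(- \frac{114389}{279}\right) \left(-127\right) = \frac{14527403}{279}$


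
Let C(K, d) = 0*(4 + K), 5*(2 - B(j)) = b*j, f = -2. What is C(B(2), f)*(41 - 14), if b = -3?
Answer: 0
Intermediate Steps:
B(j) = 2 + 3*j/5 (B(j) = 2 - (-3)*j/5 = 2 + 3*j/5)
C(K, d) = 0
C(B(2), f)*(41 - 14) = 0*(41 - 14) = 0*27 = 0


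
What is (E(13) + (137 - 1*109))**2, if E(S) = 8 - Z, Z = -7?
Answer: 1849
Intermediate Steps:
E(S) = 15 (E(S) = 8 - 1*(-7) = 8 + 7 = 15)
(E(13) + (137 - 1*109))**2 = (15 + (137 - 1*109))**2 = (15 + (137 - 109))**2 = (15 + 28)**2 = 43**2 = 1849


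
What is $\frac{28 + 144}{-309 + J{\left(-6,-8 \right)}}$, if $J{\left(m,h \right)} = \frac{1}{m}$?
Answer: $- \frac{1032}{1855} \approx -0.55633$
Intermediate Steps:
$\frac{28 + 144}{-309 + J{\left(-6,-8 \right)}} = \frac{28 + 144}{-309 + \frac{1}{-6}} = \frac{172}{-309 - \frac{1}{6}} = \frac{172}{- \frac{1855}{6}} = 172 \left(- \frac{6}{1855}\right) = - \frac{1032}{1855}$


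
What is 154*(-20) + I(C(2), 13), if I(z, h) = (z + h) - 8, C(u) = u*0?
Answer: -3075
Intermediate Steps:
C(u) = 0
I(z, h) = -8 + h + z (I(z, h) = (h + z) - 8 = -8 + h + z)
154*(-20) + I(C(2), 13) = 154*(-20) + (-8 + 13 + 0) = -3080 + 5 = -3075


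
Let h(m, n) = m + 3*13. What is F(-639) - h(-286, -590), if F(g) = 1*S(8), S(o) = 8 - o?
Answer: 247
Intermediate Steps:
h(m, n) = 39 + m (h(m, n) = m + 39 = 39 + m)
F(g) = 0 (F(g) = 1*(8 - 1*8) = 1*(8 - 8) = 1*0 = 0)
F(-639) - h(-286, -590) = 0 - (39 - 286) = 0 - 1*(-247) = 0 + 247 = 247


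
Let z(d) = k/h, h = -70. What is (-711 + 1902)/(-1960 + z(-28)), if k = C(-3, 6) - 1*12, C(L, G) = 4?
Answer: -41685/68596 ≈ -0.60769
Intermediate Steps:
k = -8 (k = 4 - 1*12 = 4 - 12 = -8)
z(d) = 4/35 (z(d) = -8/(-70) = -8*(-1/70) = 4/35)
(-711 + 1902)/(-1960 + z(-28)) = (-711 + 1902)/(-1960 + 4/35) = 1191/(-68596/35) = 1191*(-35/68596) = -41685/68596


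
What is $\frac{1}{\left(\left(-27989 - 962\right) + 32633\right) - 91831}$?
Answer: $- \frac{1}{88149} \approx -1.1344 \cdot 10^{-5}$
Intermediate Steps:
$\frac{1}{\left(\left(-27989 - 962\right) + 32633\right) - 91831} = \frac{1}{\left(-28951 + 32633\right) - 91831} = \frac{1}{3682 - 91831} = \frac{1}{-88149} = - \frac{1}{88149}$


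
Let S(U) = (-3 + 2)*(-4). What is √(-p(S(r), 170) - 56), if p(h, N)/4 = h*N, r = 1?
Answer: 2*I*√694 ≈ 52.688*I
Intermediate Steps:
S(U) = 4 (S(U) = -1*(-4) = 4)
p(h, N) = 4*N*h (p(h, N) = 4*(h*N) = 4*(N*h) = 4*N*h)
√(-p(S(r), 170) - 56) = √(-4*170*4 - 56) = √(-1*2720 - 56) = √(-2720 - 56) = √(-2776) = 2*I*√694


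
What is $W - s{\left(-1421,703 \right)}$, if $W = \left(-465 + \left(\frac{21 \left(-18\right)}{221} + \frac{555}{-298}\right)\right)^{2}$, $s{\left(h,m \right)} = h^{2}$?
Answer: $- \frac{7805711375457163}{4337276164} \approx -1.7997 \cdot 10^{6}$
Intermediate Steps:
$W = \frac{952294483214361}{4337276164}$ ($W = \left(-465 + \left(\left(-378\right) \frac{1}{221} + 555 \left(- \frac{1}{298}\right)\right)\right)^{2} = \left(-465 - \frac{235299}{65858}\right)^{2} = \left(- \frac{30859269}{65858}\right)^{2} = \frac{952294483214361}{4337276164} \approx 2.1956 \cdot 10^{5}$)
$W - s{\left(-1421,703 \right)} = \frac{952294483214361}{4337276164} - \left(-1421\right)^{2} = \frac{952294483214361}{4337276164} - 2019241 = - \frac{7805711375457163}{4337276164}$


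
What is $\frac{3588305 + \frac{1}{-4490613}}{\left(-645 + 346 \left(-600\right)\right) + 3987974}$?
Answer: $\frac{16113689080964}{16973300183877} \approx 0.94936$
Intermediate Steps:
$\frac{3588305 + \frac{1}{-4490613}}{\left(-645 + 346 \left(-600\right)\right) + 3987974} = \frac{3588305 - \frac{1}{4490613}}{\left(-645 - 207600\right) + 3987974} = \frac{16113689080964}{4490613 \left(-208245 + 3987974\right)} = \frac{16113689080964}{4490613 \cdot 3779729} = \frac{16113689080964}{4490613} \cdot \frac{1}{3779729} = \frac{16113689080964}{16973300183877}$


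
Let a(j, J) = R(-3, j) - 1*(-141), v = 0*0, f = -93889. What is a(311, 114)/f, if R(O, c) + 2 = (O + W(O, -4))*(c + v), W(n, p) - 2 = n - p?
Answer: -139/93889 ≈ -0.0014805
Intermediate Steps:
v = 0
W(n, p) = 2 + n - p (W(n, p) = 2 + (n - p) = 2 + n - p)
R(O, c) = -2 + c*(6 + 2*O) (R(O, c) = -2 + (O + (2 + O - 1*(-4)))*(c + 0) = -2 + (O + (2 + O + 4))*c = -2 + (O + (6 + O))*c = -2 + (6 + 2*O)*c = -2 + c*(6 + 2*O))
a(j, J) = 139 (a(j, J) = (-2 - 3*j + j*(6 - 3)) - 1*(-141) = (-2 - 3*j + j*3) + 141 = (-2 - 3*j + 3*j) + 141 = -2 + 141 = 139)
a(311, 114)/f = 139/(-93889) = 139*(-1/93889) = -139/93889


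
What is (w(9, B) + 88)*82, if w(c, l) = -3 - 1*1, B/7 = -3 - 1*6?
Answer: 6888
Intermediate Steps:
B = -63 (B = 7*(-3 - 1*6) = 7*(-3 - 6) = 7*(-9) = -63)
w(c, l) = -4 (w(c, l) = -3 - 1 = -4)
(w(9, B) + 88)*82 = (-4 + 88)*82 = 84*82 = 6888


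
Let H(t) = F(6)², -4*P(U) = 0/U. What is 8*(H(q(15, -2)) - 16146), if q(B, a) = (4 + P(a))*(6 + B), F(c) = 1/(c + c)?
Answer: -2325023/18 ≈ -1.2917e+5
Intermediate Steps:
F(c) = 1/(2*c)
P(U) = 0 (P(U) = -0/U = -¼*0 = 0)
q(B, a) = 24 + 4*B (q(B, a) = (4 + 0)*(6 + B) = 4*(6 + B) = 24 + 4*B)
H(t) = 1/144 (H(t) = ((½)/6)² = ((½)*(⅙))² = (1/12)² = 1/144)
8*(H(q(15, -2)) - 16146) = 8*(1/144 - 16146) = 8*(-2325023/144) = -2325023/18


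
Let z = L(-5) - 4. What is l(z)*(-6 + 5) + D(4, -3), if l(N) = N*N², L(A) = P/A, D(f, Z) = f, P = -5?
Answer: 31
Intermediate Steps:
L(A) = -5/A
z = -3 (z = -5/(-5) - 4 = -5*(-⅕) - 4 = 1 - 4 = -3)
l(N) = N³
l(z)*(-6 + 5) + D(4, -3) = (-3)³*(-6 + 5) + 4 = -27*(-1) + 4 = 27 + 4 = 31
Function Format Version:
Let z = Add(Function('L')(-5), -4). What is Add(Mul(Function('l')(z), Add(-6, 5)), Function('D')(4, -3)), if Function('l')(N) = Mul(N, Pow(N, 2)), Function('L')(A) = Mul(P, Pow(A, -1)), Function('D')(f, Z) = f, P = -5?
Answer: 31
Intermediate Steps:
Function('L')(A) = Mul(-5, Pow(A, -1))
z = -3 (z = Add(Mul(-5, Pow(-5, -1)), -4) = Add(Mul(-5, Rational(-1, 5)), -4) = Add(1, -4) = -3)
Function('l')(N) = Pow(N, 3)
Add(Mul(Function('l')(z), Add(-6, 5)), Function('D')(4, -3)) = Add(Mul(Pow(-3, 3), Add(-6, 5)), 4) = Add(Mul(-27, -1), 4) = Add(27, 4) = 31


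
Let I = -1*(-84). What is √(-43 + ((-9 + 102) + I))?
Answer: √134 ≈ 11.576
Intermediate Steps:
I = 84
√(-43 + ((-9 + 102) + I)) = √(-43 + ((-9 + 102) + 84)) = √(-43 + (93 + 84)) = √(-43 + 177) = √134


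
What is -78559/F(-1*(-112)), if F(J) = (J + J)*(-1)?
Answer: 78559/224 ≈ 350.71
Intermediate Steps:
F(J) = -2*J (F(J) = (2*J)*(-1) = -2*J)
-78559/F(-1*(-112)) = -78559/((-(-2)*(-112))) = -78559/((-2*112)) = -78559/(-224) = -78559*(-1/224) = 78559/224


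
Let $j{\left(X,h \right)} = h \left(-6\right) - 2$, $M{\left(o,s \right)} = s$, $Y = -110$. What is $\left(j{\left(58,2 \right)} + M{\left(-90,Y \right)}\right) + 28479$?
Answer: $28355$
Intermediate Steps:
$j{\left(X,h \right)} = -2 - 6 h$ ($j{\left(X,h \right)} = - 6 h - 2 = -2 - 6 h$)
$\left(j{\left(58,2 \right)} + M{\left(-90,Y \right)}\right) + 28479 = \left(\left(-2 - 12\right) - 110\right) + 28479 = \left(-14 - 110\right) + 28479 = -124 + 28479 = 28355$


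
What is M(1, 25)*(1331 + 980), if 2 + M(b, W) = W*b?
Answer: 53153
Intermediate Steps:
M(b, W) = -2 + W*b
M(1, 25)*(1331 + 980) = (-2 + 25*1)*(1331 + 980) = (-2 + 25)*2311 = 23*2311 = 53153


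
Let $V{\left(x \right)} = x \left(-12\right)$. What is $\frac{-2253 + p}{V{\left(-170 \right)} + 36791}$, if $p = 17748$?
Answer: $\frac{15495}{38831} \approx 0.39904$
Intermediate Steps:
$V{\left(x \right)} = - 12 x$
$\frac{-2253 + p}{V{\left(-170 \right)} + 36791} = \frac{-2253 + 17748}{\left(-12\right) \left(-170\right) + 36791} = \frac{15495}{2040 + 36791} = \frac{15495}{38831}$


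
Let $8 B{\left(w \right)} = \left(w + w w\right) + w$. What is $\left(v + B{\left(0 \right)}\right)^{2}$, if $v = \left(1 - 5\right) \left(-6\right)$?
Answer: $576$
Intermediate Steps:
$B{\left(w \right)} = \frac{w}{4} + \frac{w^{2}}{8}$ ($B{\left(w \right)} = \frac{\left(w + w w\right) + w}{8} = \frac{\left(w + w^{2}\right) + w}{8} = \frac{w^{2} + 2 w}{8} = \frac{w}{4} + \frac{w^{2}}{8}$)
$v = 24$ ($v = \left(-4\right) \left(-6\right) = 24$)
$\left(v + B{\left(0 \right)}\right)^{2} = \left(24 + \frac{1}{8} \cdot 0 \left(2 + 0\right)\right)^{2} = \left(24 + \frac{1}{8} \cdot 0 \cdot 2\right)^{2} = \left(24 + 0\right)^{2} = 24^{2} = 576$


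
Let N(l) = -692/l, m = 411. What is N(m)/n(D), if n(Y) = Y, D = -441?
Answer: 692/181251 ≈ 0.0038179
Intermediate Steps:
N(m)/n(D) = -692/411/(-441) = -692*1/411*(-1/441) = -692/411*(-1/441) = 692/181251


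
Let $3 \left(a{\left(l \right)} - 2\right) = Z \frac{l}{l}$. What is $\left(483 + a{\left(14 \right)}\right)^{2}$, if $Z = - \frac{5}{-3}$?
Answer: $\frac{19096900}{81} \approx 2.3576 \cdot 10^{5}$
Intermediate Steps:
$Z = \frac{5}{3}$ ($Z = \left(-5\right) \left(- \frac{1}{3}\right) = \frac{5}{3} \approx 1.6667$)
$a{\left(l \right)} = \frac{23}{9}$ ($a{\left(l \right)} = 2 + \frac{\frac{5}{3} \frac{l}{l}}{3} = 2 + \frac{\frac{5}{3} \cdot 1}{3} = 2 + \frac{1}{3} \cdot \frac{5}{3} = 2 + \frac{5}{9} = \frac{23}{9}$)
$\left(483 + a{\left(14 \right)}\right)^{2} = \left(483 + \frac{23}{9}\right)^{2} = \left(\frac{4370}{9}\right)^{2} = \frac{19096900}{81}$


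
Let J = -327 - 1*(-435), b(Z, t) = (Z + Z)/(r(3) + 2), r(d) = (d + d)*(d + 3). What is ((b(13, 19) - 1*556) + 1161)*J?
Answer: 1242864/19 ≈ 65414.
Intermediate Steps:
r(d) = 2*d*(3 + d) (r(d) = (2*d)*(3 + d) = 2*d*(3 + d))
b(Z, t) = Z/19 (b(Z, t) = (Z + Z)/(2*3*(3 + 3) + 2) = (2*Z)/(2*3*6 + 2) = (2*Z)/(36 + 2) = (2*Z)/38 = (2*Z)*(1/38) = Z/19)
J = 108 (J = -327 + 435 = 108)
((b(13, 19) - 1*556) + 1161)*J = (((1/19)*13 - 1*556) + 1161)*108 = ((13/19 - 556) + 1161)*108 = (-10551/19 + 1161)*108 = (11508/19)*108 = 1242864/19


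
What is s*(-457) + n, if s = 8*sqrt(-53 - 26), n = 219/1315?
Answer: 219/1315 - 3656*I*sqrt(79) ≈ 0.16654 - 32495.0*I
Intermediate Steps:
n = 219/1315 (n = 219*(1/1315) = 219/1315 ≈ 0.16654)
s = 8*I*sqrt(79) (s = 8*sqrt(-79) = 8*(I*sqrt(79)) = 8*I*sqrt(79) ≈ 71.106*I)
s*(-457) + n = (8*I*sqrt(79))*(-457) + 219/1315 = -3656*I*sqrt(79) + 219/1315 = 219/1315 - 3656*I*sqrt(79)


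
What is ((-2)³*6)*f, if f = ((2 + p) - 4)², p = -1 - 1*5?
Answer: -3072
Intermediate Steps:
p = -6 (p = -1 - 5 = -6)
f = 64 (f = ((2 - 6) - 4)² = (-4 - 4)² = (-8)² = 64)
((-2)³*6)*f = ((-2)³*6)*64 = -8*6*64 = -48*64 = -3072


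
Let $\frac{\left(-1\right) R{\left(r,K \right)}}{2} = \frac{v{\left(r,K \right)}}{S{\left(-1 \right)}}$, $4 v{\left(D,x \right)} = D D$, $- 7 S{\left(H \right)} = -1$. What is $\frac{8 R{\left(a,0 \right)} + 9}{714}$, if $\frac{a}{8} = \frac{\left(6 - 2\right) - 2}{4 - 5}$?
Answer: $- \frac{7159}{714} \approx -10.027$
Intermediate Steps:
$S{\left(H \right)} = \frac{1}{7}$ ($S{\left(H \right)} = \left(- \frac{1}{7}\right) \left(-1\right) = \frac{1}{7}$)
$v{\left(D,x \right)} = \frac{D^{2}}{4}$ ($v{\left(D,x \right)} = \frac{D D}{4} = \frac{D^{2}}{4}$)
$a = -16$ ($a = 8 \frac{\left(6 - 2\right) - 2}{4 - 5} = 8 \frac{\left(6 - 2\right) - 2}{-1} = 8 \left(4 - 2\right) \left(-1\right) = 8 \cdot 2 \left(-1\right) = 8 \left(-2\right) = -16$)
$R{\left(r,K \right)} = - \frac{7 r^{2}}{2}$ ($R{\left(r,K \right)} = - 2 \frac{r^{2}}{4} \frac{1}{\frac{1}{7}} = - 2 \frac{r^{2}}{4} \cdot 7 = - 2 \frac{7 r^{2}}{4} = - \frac{7 r^{2}}{2}$)
$\frac{8 R{\left(a,0 \right)} + 9}{714} = \frac{8 \left(- \frac{7 \left(-16\right)^{2}}{2}\right) + 9}{714} = \left(8 \left(\left(- \frac{7}{2}\right) 256\right) + 9\right) \frac{1}{714} = \left(8 \left(-896\right) + 9\right) \frac{1}{714} = \left(-7168 + 9\right) \frac{1}{714} = \left(-7159\right) \frac{1}{714} = - \frac{7159}{714}$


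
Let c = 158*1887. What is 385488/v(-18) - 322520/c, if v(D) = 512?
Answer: 3586455469/4770336 ≈ 751.82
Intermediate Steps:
c = 298146
385488/v(-18) - 322520/c = 385488/512 - 322520/298146 = 385488*(1/512) - 322520*1/298146 = 24093/32 - 161260/149073 = 3586455469/4770336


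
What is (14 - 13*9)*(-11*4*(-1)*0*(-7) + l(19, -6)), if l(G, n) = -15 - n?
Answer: 927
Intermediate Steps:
(14 - 13*9)*(-11*4*(-1)*0*(-7) + l(19, -6)) = (14 - 13*9)*(-11*4*(-1)*0*(-7) + (-15 - 1*(-6))) = (14 - 117)*(-(-44)*0*(-7) + (-15 + 6)) = -103*(-11*0*(-7) - 9) = -103*(0*(-7) - 9) = -103*(0 - 9) = -103*(-9) = 927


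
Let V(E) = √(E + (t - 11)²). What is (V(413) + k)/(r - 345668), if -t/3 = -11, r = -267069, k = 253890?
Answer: -253890/612737 - √897/612737 ≈ -0.41440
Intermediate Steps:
t = 33 (t = -3*(-11) = 33)
V(E) = √(484 + E) (V(E) = √(E + (33 - 11)²) = √(E + 22²) = √(E + 484) = √(484 + E))
(V(413) + k)/(r - 345668) = (√(484 + 413) + 253890)/(-267069 - 345668) = (√897 + 253890)/(-612737) = (253890 + √897)*(-1/612737) = -253890/612737 - √897/612737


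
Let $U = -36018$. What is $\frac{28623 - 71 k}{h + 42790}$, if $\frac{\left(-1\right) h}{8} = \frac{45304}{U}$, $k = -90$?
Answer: $\frac{630549117}{770786326} \approx 0.81806$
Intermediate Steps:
$h = \frac{181216}{18009}$ ($h = - 8 \frac{45304}{-36018} = - 8 \cdot 45304 \left(- \frac{1}{36018}\right) = \left(-8\right) \left(- \frac{22652}{18009}\right) = \frac{181216}{18009} \approx 10.063$)
$\frac{28623 - 71 k}{h + 42790} = \frac{28623 - -6390}{\frac{181216}{18009} + 42790} = \frac{28623 + 6390}{\frac{770786326}{18009}} = 35013 \cdot \frac{18009}{770786326} = \frac{630549117}{770786326}$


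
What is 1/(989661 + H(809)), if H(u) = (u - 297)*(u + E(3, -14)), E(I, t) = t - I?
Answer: 1/1395165 ≈ 7.1676e-7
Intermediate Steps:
H(u) = (-297 + u)*(-17 + u) (H(u) = (u - 297)*(u + (-14 - 1*3)) = (-297 + u)*(u + (-14 - 3)) = (-297 + u)*(u - 17) = (-297 + u)*(-17 + u))
1/(989661 + H(809)) = 1/(989661 + (5049 + 809² - 314*809)) = 1/(989661 + (5049 + 654481 - 254026)) = 1/(989661 + 405504) = 1/1395165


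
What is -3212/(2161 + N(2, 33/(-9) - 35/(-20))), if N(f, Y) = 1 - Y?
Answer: -38544/25967 ≈ -1.4843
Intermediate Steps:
-3212/(2161 + N(2, 33/(-9) - 35/(-20))) = -3212/(2161 + (1 - (33/(-9) - 35/(-20)))) = -3212/(2161 + (1 - (33*(-1/9) - 35*(-1/20)))) = -3212/(2161 + (1 - (-11/3 + 7/4))) = -3212/(2161 + (1 - 1*(-23/12))) = -3212/(2161 + (1 + 23/12)) = -3212/(2161 + 35/12) = -3212/25967/12 = -3212*12/25967 = -38544/25967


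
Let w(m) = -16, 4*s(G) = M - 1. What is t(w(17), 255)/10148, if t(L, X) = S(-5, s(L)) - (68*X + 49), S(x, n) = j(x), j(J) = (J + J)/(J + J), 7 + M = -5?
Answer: -4347/2537 ≈ -1.7134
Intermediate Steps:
M = -12 (M = -7 - 5 = -12)
s(G) = -13/4 (s(G) = (-12 - 1)/4 = (1/4)*(-13) = -13/4)
j(J) = 1 (j(J) = (2*J)/((2*J)) = (2*J)*(1/(2*J)) = 1)
S(x, n) = 1
t(L, X) = -48 - 68*X (t(L, X) = 1 - (68*X + 49) = 1 - (49 + 68*X) = 1 + (-49 - 68*X) = -48 - 68*X)
t(w(17), 255)/10148 = (-48 - 68*255)/10148 = (-48 - 17340)*(1/10148) = -17388*1/10148 = -4347/2537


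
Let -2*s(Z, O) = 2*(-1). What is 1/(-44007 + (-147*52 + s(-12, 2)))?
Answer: -1/51650 ≈ -1.9361e-5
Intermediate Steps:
s(Z, O) = 1 (s(Z, O) = -(-1) = -½*(-2) = 1)
1/(-44007 + (-147*52 + s(-12, 2))) = 1/(-44007 + (-147*52 + 1)) = 1/(-44007 + (-7644 + 1)) = 1/(-44007 - 7643) = 1/(-51650) = -1/51650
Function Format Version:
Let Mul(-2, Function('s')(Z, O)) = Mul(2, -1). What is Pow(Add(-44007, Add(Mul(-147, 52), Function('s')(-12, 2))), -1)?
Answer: Rational(-1, 51650) ≈ -1.9361e-5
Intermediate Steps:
Function('s')(Z, O) = 1 (Function('s')(Z, O) = Mul(Rational(-1, 2), Mul(2, -1)) = Mul(Rational(-1, 2), -2) = 1)
Pow(Add(-44007, Add(Mul(-147, 52), Function('s')(-12, 2))), -1) = Pow(Add(-44007, Add(Mul(-147, 52), 1)), -1) = Pow(Add(-44007, Add(-7644, 1)), -1) = Pow(Add(-44007, -7643), -1) = Pow(-51650, -1) = Rational(-1, 51650)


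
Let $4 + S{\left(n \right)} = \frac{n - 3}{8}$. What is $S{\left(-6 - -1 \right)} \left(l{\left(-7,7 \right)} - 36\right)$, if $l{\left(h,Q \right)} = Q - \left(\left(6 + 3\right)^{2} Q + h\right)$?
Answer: $2945$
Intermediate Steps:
$l{\left(h,Q \right)} = - h - 80 Q$ ($l{\left(h,Q \right)} = Q - \left(9^{2} Q + h\right) = Q - \left(81 Q + h\right) = Q - \left(h + 81 Q\right) = - h - 80 Q$)
$S{\left(n \right)} = - \frac{35}{8} + \frac{n}{8}$ ($S{\left(n \right)} = -4 + \frac{n - 3}{8} = -4 + \left(n - 3\right) \frac{1}{8} = -4 + \left(-3 + n\right) \frac{1}{8} = -4 + \left(- \frac{3}{8} + \frac{n}{8}\right) = - \frac{35}{8} + \frac{n}{8}$)
$S{\left(-6 - -1 \right)} \left(l{\left(-7,7 \right)} - 36\right) = \left(- \frac{35}{8} + \frac{-6 - -1}{8}\right) \left(\left(\left(-1\right) \left(-7\right) - 560\right) - 36\right) = \left(- \frac{35}{8} + \frac{-6 + 1}{8}\right) \left(\left(7 - 560\right) - 36\right) = \left(- \frac{35}{8} + \frac{1}{8} \left(-5\right)\right) \left(-553 - 36\right) = \left(- \frac{35}{8} - \frac{5}{8}\right) \left(-589\right) = \left(-5\right) \left(-589\right) = 2945$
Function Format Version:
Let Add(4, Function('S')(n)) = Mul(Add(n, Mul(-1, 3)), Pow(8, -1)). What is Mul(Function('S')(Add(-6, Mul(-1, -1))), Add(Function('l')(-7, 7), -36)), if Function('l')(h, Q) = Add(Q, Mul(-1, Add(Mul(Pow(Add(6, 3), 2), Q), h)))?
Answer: 2945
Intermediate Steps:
Function('l')(h, Q) = Add(Mul(-1, h), Mul(-80, Q)) (Function('l')(h, Q) = Add(Q, Mul(-1, Add(Mul(Pow(9, 2), Q), h))) = Add(Q, Mul(-1, Add(Mul(81, Q), h))) = Add(Q, Mul(-1, Add(h, Mul(81, Q)))) = Add(Q, Add(Mul(-1, h), Mul(-81, Q))) = Add(Mul(-1, h), Mul(-80, Q)))
Function('S')(n) = Add(Rational(-35, 8), Mul(Rational(1, 8), n)) (Function('S')(n) = Add(-4, Mul(Add(n, Mul(-1, 3)), Pow(8, -1))) = Add(-4, Mul(Add(n, -3), Rational(1, 8))) = Add(-4, Mul(Add(-3, n), Rational(1, 8))) = Add(-4, Add(Rational(-3, 8), Mul(Rational(1, 8), n))) = Add(Rational(-35, 8), Mul(Rational(1, 8), n)))
Mul(Function('S')(Add(-6, Mul(-1, -1))), Add(Function('l')(-7, 7), -36)) = Mul(Add(Rational(-35, 8), Mul(Rational(1, 8), Add(-6, Mul(-1, -1)))), Add(Add(Mul(-1, -7), Mul(-80, 7)), -36)) = Mul(Add(Rational(-35, 8), Mul(Rational(1, 8), Add(-6, 1))), Add(Add(7, -560), -36)) = Mul(Add(Rational(-35, 8), Mul(Rational(1, 8), -5)), Add(-553, -36)) = Mul(Add(Rational(-35, 8), Rational(-5, 8)), -589) = Mul(-5, -589) = 2945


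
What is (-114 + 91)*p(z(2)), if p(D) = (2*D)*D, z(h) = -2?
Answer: -184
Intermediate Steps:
p(D) = 2*D²
(-114 + 91)*p(z(2)) = (-114 + 91)*(2*(-2)²) = -46*4 = -23*8 = -184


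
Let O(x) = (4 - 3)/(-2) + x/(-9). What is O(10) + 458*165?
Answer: 1360231/18 ≈ 75568.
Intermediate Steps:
O(x) = -½ - x/9 (O(x) = 1*(-½) + x*(-⅑) = -½ - x/9)
O(10) + 458*165 = (-½ - ⅑*10) + 458*165 = (-½ - 10/9) + 75570 = -29/18 + 75570 = 1360231/18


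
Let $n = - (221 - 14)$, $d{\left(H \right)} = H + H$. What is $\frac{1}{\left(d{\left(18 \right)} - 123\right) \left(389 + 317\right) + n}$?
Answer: $- \frac{1}{61629} \approx -1.6226 \cdot 10^{-5}$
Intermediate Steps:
$d{\left(H \right)} = 2 H$
$n = -207$ ($n = \left(-1\right) 207 = -207$)
$\frac{1}{\left(d{\left(18 \right)} - 123\right) \left(389 + 317\right) + n} = \frac{1}{\left(2 \cdot 18 - 123\right) \left(389 + 317\right) - 207} = \frac{1}{\left(36 - 123\right) 706 - 207} = \frac{1}{\left(-87\right) 706 - 207} = \frac{1}{-61422 - 207} = \frac{1}{-61629} = - \frac{1}{61629}$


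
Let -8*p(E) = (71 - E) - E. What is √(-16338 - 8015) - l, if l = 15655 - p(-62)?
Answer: -125435/8 + 7*I*√497 ≈ -15679.0 + 156.05*I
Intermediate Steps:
p(E) = -71/8 + E/4 (p(E) = -((71 - E) - E)/8 = -(71 - 2*E)/8 = -71/8 + E/4)
l = 125435/8 (l = 15655 - (-71/8 + (¼)*(-62)) = 15655 - (-71/8 - 31/2) = 15655 - 1*(-195/8) = 15655 + 195/8 = 125435/8 ≈ 15679.)
√(-16338 - 8015) - l = √(-16338 - 8015) - 1*125435/8 = √(-24353) - 125435/8 = 7*I*√497 - 125435/8 = -125435/8 + 7*I*√497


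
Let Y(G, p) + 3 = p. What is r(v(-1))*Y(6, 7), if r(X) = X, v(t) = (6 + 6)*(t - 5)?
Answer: -288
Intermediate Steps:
Y(G, p) = -3 + p
v(t) = -60 + 12*t (v(t) = 12*(-5 + t) = -60 + 12*t)
r(v(-1))*Y(6, 7) = (-60 + 12*(-1))*(-3 + 7) = (-60 - 12)*4 = -72*4 = -288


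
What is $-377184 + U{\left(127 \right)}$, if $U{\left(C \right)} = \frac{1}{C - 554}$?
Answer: $- \frac{161057569}{427} \approx -3.7718 \cdot 10^{5}$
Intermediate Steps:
$U{\left(C \right)} = \frac{1}{-554 + C}$
$-377184 + U{\left(127 \right)} = -377184 + \frac{1}{-554 + 127} = -377184 + \frac{1}{-427} = -377184 - \frac{1}{427} = - \frac{161057569}{427}$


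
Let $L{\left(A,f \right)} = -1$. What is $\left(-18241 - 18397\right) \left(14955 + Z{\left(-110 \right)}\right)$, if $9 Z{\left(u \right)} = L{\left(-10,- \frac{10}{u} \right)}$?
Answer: $- \frac{4931254972}{9} \approx -5.4792 \cdot 10^{8}$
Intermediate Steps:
$Z{\left(u \right)} = - \frac{1}{9}$ ($Z{\left(u \right)} = \frac{1}{9} \left(-1\right) = - \frac{1}{9}$)
$\left(-18241 - 18397\right) \left(14955 + Z{\left(-110 \right)}\right) = \left(-18241 - 18397\right) \left(14955 - \frac{1}{9}\right) = \left(-36638\right) \frac{134594}{9} = - \frac{4931254972}{9}$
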